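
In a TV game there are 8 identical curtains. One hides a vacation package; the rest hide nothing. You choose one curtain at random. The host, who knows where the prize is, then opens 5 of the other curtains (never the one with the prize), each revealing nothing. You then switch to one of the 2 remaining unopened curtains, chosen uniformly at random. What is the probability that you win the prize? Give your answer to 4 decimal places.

Your original curtain holds the prize with probability 1/8, so the other 7 collectively hold it with probability 7/8.
The host can always find 5 empty curtains to open, so the reveals don't change that 7/8; it is now spread over the 2 remaining unopened curtains.
P(win by switching) = (7/8) · (1/2) = 7/16 ≈ 0.4375.

0.4375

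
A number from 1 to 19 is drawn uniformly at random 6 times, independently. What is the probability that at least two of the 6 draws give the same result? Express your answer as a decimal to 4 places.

0.5848

P(all 6 different) = 19/19 · 18/19 · ··· · 14/19 ≈ 0.4152.
P(at least two equal) = 1 − 0.4152 = 0.5848.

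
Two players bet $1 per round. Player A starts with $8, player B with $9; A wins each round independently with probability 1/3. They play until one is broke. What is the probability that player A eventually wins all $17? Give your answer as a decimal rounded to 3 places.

0.002

Let r = q/p = (2/3)/(1/3) = 2. The recurrence P(i) = p·P(i+1) + q·P(i−1) with P(0)=0, P(17)=1 gives P(i) = (1 − r^i)/(1 − r^17).
P(8) = (1 − (2)^8) / (1 − (2)^17) = 255/131071 ≈ 0.002.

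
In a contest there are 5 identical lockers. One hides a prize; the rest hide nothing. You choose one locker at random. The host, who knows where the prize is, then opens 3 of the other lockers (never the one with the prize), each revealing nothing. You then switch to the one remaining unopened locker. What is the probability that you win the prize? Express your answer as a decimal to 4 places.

Your original locker holds the prize with probability 1/5, so the other 4 collectively hold it with probability 4/5.
The host can always find 3 empty lockers to open, so the reveals don't change that 4/5; it is now spread over the 1 remaining unopened locker.
P(win by switching) = (4/5) · (1/1) = 4/5 ≈ 0.8000.

0.8000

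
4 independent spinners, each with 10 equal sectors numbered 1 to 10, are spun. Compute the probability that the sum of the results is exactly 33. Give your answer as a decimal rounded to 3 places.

There are 10^4 = 10000 equally likely outcomes.
The number of ordered 4-tuples from {1,…,10} summing to 33 is 120.
P(sum = 33) = 120/10000 = 3/250 ≈ 0.012.

0.012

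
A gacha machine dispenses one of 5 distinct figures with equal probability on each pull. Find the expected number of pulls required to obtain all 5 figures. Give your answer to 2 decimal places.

11.42

After i distinct types are collected, each trial gives a new one with probability (5−i)/5, so the expected wait for the next new type is 5/(5−i).
E = 5/5 + 5/4 + 5/3 + 5/2 + 5/1 = 137/12 ≈ 11.42.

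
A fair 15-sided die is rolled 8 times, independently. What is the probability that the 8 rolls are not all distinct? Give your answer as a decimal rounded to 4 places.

0.8988

P(all 8 different) = 15/15 · 14/15 · ··· · 8/15 ≈ 0.1012.
P(at least two equal) = 1 − 0.1012 = 0.8988.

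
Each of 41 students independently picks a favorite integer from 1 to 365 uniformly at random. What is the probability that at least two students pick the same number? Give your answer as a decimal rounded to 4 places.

It's easier to compute the probability that all 41 are distinct.
P(all distinct) = 365/365 · 364/365 · ··· · 325/365 ≈ 0.0968.
So the probability of at least one match is 1 − 0.0968 = 0.9032.

0.9032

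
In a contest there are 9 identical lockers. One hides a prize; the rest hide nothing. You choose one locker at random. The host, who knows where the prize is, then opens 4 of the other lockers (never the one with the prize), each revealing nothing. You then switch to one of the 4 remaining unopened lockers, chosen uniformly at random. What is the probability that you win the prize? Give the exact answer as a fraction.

Your original locker holds the prize with probability 1/9, so the other 8 collectively hold it with probability 8/9.
The host can always find 4 empty lockers to open, so the reveals don't change that 8/9; it is now spread over the 4 remaining unopened lockers.
P(win by switching) = (8/9) · (1/4) = 2/9.

2/9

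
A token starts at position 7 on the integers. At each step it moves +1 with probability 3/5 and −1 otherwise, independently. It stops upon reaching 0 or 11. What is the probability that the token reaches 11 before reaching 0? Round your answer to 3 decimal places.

0.952

Let r = q/p = (2/5)/(3/5) = 2/3. The recurrence P(i) = p·P(i+1) + q·P(i−1) with P(0)=0, P(11)=1 gives P(i) = (1 − r^i)/(1 − r^11).
P(7) = (1 − (2/3)^7) / (1 − (2/3)^11) = 166779/175099 ≈ 0.952.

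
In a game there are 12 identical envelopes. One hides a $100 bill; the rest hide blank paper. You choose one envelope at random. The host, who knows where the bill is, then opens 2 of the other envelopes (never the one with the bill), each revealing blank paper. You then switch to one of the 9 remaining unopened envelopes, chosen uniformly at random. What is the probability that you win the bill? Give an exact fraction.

11/108

Your original envelope holds the bill with probability 1/12, so the other 11 collectively hold it with probability 11/12.
The host can always find 2 empty envelopes to open, so the reveals don't change that 11/12; it is now spread over the 9 remaining unopened envelopes.
P(win by switching) = (11/12) · (1/9) = 11/108.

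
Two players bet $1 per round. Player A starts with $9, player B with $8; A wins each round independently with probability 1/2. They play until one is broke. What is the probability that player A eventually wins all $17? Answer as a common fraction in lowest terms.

9/17

With a fair step, P(i) = ½P(i−1) + ½P(i+1) with P(0)=0, P(17)=1 has the linear solution P(i) = i/17.
P(9) = 9/17.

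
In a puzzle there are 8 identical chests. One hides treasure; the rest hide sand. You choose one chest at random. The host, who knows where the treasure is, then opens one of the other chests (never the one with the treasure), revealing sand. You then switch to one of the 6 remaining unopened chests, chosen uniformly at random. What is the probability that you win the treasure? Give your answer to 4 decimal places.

0.1458

Your original chest holds the treasure with probability 1/8, so the other 7 collectively hold it with probability 7/8.
The host can always find an empty chest to open, so this doesn't change that 7/8; it is now spread over the 6 remaining unopened chests.
P(win by switching) = (7/8) · (1/6) = 7/48 ≈ 0.1458.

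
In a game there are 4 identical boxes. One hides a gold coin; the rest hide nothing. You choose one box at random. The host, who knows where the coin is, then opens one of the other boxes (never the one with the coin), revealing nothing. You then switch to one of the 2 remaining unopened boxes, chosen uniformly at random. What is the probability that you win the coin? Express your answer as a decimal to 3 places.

Your original box holds the coin with probability 1/4, so the other 3 collectively hold it with probability 3/4.
The host can always find an empty box to open, so this doesn't change that 3/4; it is now spread over the 2 remaining unopened boxes.
P(win by switching) = (3/4) · (1/2) = 3/8 ≈ 0.375.

0.375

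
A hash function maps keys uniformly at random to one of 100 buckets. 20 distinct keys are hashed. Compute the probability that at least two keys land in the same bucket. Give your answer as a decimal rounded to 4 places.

It's easier to compute the probability that all 20 are distinct.
P(all distinct) = 100/100 · 99/100 · ··· · 81/100 ≈ 0.1304.
So the probability of at least one match is 1 − 0.1304 = 0.8696.

0.8696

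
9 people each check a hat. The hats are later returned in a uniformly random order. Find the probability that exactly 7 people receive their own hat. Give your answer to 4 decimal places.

Choose which 7 of the 9 are fixed: C(9,7) = 36 ways.
The remaining 2 must have no fixed point: D(2) = 1.
P = 36·1/362880 = 1/10080 ≈ 0.0001.

0.0001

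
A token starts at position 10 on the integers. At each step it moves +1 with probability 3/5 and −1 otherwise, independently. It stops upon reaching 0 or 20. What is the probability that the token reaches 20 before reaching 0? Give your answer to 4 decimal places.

0.9830

Let r = q/p = (2/5)/(3/5) = 2/3. The recurrence P(i) = p·P(i+1) + q·P(i−1) with P(0)=0, P(20)=1 gives P(i) = (1 − r^i)/(1 − r^20).
P(10) = (1 − (2/3)^10) / (1 − (2/3)^20) = 59049/60073 ≈ 0.9830.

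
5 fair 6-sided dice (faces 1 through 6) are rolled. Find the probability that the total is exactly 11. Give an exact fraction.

205/7776

There are 6^5 = 7776 equally likely outcomes.
The number of ordered 5-tuples from {1,…,6} summing to 11 is 205.
P(sum = 11) = 205/7776.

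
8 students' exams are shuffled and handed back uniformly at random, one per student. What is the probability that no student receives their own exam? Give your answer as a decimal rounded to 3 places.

This is the derangement probability: permutations of 8 with no fixed point.
D(8) = 8! · (1 − 1/1! + 1/2! − ··· + (−1)^8/8!) = 14833.
P = 14833/40320 = 2119/5760 ≈ 0.368.

0.368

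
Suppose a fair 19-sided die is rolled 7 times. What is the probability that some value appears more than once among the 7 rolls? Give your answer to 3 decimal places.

0.716

P(all 7 different) = 19/19 · 18/19 · ··· · 13/19 ≈ 0.284.
P(at least two equal) = 1 − 0.284 = 0.716.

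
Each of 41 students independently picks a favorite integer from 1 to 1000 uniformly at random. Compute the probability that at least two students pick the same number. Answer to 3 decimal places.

It's easier to compute the probability that all 41 are distinct.
P(all distinct) = 1000/1000 · 999/1000 · ··· · 960/1000 ≈ 0.435.
So the probability of at least one match is 1 − 0.435 = 0.565.

0.565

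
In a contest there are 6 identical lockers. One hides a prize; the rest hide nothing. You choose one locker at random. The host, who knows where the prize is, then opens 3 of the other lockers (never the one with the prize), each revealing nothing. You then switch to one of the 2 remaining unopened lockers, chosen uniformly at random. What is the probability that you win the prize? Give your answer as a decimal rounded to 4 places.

Your original locker holds the prize with probability 1/6, so the other 5 collectively hold it with probability 5/6.
The host can always find 3 empty lockers to open, so the reveals don't change that 5/6; it is now spread over the 2 remaining unopened lockers.
P(win by switching) = (5/6) · (1/2) = 5/12 ≈ 0.4167.

0.4167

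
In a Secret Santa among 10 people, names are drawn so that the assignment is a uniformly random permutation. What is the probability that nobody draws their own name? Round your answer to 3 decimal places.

This is the derangement probability: permutations of 10 with no fixed point.
D(10) = 10! · (1 − 1/1! + 1/2! − ··· + (−1)^10/10!) = 1334961.
P = 1334961/3628800 = 16481/44800 ≈ 0.368.

0.368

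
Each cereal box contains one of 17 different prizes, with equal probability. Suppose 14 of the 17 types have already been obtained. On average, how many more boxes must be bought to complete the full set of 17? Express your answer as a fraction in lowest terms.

Starting from 14 distinct types, each trial gives a new one with probability (17−i)/17 when i types are held, so the wait for the next new type is 17/(17−i).
E = 17/3 + 17/2 + 17/1 = 187/6.

187/6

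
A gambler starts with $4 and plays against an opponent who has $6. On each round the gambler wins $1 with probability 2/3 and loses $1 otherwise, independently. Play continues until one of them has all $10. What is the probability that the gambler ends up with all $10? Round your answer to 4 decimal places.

Let r = q/p = (1/3)/(2/3) = 1/2. The recurrence P(i) = p·P(i+1) + q·P(i−1) with P(0)=0, P(10)=1 gives P(i) = (1 − r^i)/(1 − r^10).
P(4) = (1 − (1/2)^4) / (1 − (1/2)^10) = 320/341 ≈ 0.9384.

0.9384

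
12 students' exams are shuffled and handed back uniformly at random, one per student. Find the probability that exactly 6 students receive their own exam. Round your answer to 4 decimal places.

Choose which 6 of the 12 are fixed: C(12,6) = 924 ways.
The remaining 6 must have no fixed point: D(6) = 265.
P = 924·265/479001600 = 53/103680 ≈ 0.0005.

0.0005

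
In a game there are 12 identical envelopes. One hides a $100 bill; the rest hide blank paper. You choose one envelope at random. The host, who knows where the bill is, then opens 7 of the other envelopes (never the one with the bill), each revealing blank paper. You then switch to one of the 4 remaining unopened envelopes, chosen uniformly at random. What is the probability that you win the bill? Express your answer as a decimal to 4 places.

Your original envelope holds the bill with probability 1/12, so the other 11 collectively hold it with probability 11/12.
The host can always find 7 empty envelopes to open, so the reveals don't change that 11/12; it is now spread over the 4 remaining unopened envelopes.
P(win by switching) = (11/12) · (1/4) = 11/48 ≈ 0.2292.

0.2292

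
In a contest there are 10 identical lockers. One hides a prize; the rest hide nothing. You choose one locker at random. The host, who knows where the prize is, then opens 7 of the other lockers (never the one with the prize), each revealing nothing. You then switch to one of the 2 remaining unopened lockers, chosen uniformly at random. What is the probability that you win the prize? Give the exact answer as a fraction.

9/20

Your original locker holds the prize with probability 1/10, so the other 9 collectively hold it with probability 9/10.
The host can always find 7 empty lockers to open, so the reveals don't change that 9/10; it is now spread over the 2 remaining unopened lockers.
P(win by switching) = (9/10) · (1/2) = 9/20.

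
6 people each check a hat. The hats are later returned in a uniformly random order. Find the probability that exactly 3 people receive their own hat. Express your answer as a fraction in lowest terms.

Choose which 3 of the 6 are fixed: C(6,3) = 20 ways.
The remaining 3 must have no fixed point: D(3) = 2.
P = 20·2/720 = 1/18.

1/18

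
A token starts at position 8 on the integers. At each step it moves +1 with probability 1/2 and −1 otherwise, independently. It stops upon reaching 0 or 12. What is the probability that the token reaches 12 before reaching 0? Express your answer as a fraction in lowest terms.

2/3

With a fair step, P(i) = ½P(i−1) + ½P(i+1) with P(0)=0, P(12)=1 has the linear solution P(i) = i/12.
P(8) = 8/12 = 2/3.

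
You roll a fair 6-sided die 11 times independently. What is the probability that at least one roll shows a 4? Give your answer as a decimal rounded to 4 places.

0.8654

P(no roll shows a 4) = (5/6)^11 ≈ 0.1346.
P(at least one) = 1 − 0.1346 = 0.8654.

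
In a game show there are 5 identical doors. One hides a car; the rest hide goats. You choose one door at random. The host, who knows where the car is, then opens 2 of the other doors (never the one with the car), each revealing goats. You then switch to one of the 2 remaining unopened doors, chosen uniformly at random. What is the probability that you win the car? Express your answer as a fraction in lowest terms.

Your original door holds the car with probability 1/5, so the other 4 collectively hold it with probability 4/5.
The host can always find 2 empty doors to open, so the reveals don't change that 4/5; it is now spread over the 2 remaining unopened doors.
P(win by switching) = (4/5) · (1/2) = 2/5.

2/5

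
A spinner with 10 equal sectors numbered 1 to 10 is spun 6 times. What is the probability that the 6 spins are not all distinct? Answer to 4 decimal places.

0.8488

P(all 6 different) = 10/10 · 9/10 · ··· · 5/10 ≈ 0.1512.
P(at least two equal) = 1 − 0.1512 = 0.8488.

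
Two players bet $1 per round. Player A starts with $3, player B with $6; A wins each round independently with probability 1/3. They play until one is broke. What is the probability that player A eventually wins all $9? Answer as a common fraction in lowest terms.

1/73

Let r = q/p = (2/3)/(1/3) = 2. The recurrence P(i) = p·P(i+1) + q·P(i−1) with P(0)=0, P(9)=1 gives P(i) = (1 − r^i)/(1 − r^9).
P(3) = (1 − (2)^3) / (1 − (2)^9) = 1/73.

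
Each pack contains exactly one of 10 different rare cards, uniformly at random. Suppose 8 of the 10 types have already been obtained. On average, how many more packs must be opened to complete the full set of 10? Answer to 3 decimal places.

15.000

Starting from 8 distinct types, each trial gives a new one with probability (10−i)/10 when i types are held, so the wait for the next new type is 10/(10−i).
E = 10/2 + 10/1 = 15 ≈ 15.000.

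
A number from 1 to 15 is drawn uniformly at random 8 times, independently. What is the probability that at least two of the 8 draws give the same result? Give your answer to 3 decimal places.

P(all 8 different) = 15/15 · 14/15 · ··· · 8/15 ≈ 0.101.
P(at least two equal) = 1 − 0.101 = 0.899.

0.899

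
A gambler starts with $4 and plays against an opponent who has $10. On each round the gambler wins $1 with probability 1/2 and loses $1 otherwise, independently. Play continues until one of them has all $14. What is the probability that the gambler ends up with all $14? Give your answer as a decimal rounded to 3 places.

0.286

With a fair step, P(i) = ½P(i−1) + ½P(i+1) with P(0)=0, P(14)=1 has the linear solution P(i) = i/14.
P(4) = 4/14 = 2/7 ≈ 0.286.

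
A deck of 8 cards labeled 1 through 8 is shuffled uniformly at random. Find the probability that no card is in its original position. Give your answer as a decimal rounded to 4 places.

0.3679

This is the derangement probability: permutations of 8 with no fixed point.
D(8) = 8! · (1 − 1/1! + 1/2! − ··· + (−1)^8/8!) = 14833.
P = 14833/40320 = 2119/5760 ≈ 0.3679.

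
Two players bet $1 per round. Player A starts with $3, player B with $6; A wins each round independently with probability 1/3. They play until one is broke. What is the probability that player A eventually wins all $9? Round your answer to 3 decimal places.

Let r = q/p = (2/3)/(1/3) = 2. The recurrence P(i) = p·P(i+1) + q·P(i−1) with P(0)=0, P(9)=1 gives P(i) = (1 − r^i)/(1 − r^9).
P(3) = (1 − (2)^3) / (1 − (2)^9) = 1/73 ≈ 0.014.

0.014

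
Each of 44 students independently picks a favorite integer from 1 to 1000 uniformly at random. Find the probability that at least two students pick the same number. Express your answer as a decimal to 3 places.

It's easier to compute the probability that all 44 are distinct.
P(all distinct) = 1000/1000 · 999/1000 · ··· · 957/1000 ≈ 0.383.
So the probability of at least one match is 1 − 0.383 = 0.617.

0.617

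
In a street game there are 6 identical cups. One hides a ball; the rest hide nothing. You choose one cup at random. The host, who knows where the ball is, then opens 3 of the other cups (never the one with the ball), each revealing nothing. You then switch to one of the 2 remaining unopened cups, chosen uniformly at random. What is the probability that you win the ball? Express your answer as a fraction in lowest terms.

Your original cup holds the ball with probability 1/6, so the other 5 collectively hold it with probability 5/6.
The host can always find 3 empty cups to open, so the reveals don't change that 5/6; it is now spread over the 2 remaining unopened cups.
P(win by switching) = (5/6) · (1/2) = 5/12.

5/12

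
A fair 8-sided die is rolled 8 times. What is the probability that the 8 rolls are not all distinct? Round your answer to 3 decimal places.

0.998

P(all 8 different) = 8/8 · 7/8 · ··· · 1/8 ≈ 0.002.
P(at least two equal) = 1 − 0.002 = 0.998.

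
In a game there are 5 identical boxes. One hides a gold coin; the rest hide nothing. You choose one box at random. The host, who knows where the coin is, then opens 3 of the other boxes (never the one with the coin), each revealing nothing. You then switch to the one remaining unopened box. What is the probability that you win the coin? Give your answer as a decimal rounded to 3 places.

0.800

Your original box holds the coin with probability 1/5, so the other 4 collectively hold it with probability 4/5.
The host can always find 3 empty boxes to open, so the reveals don't change that 4/5; it is now spread over the 1 remaining unopened box.
P(win by switching) = (4/5) · (1/1) = 4/5 ≈ 0.800.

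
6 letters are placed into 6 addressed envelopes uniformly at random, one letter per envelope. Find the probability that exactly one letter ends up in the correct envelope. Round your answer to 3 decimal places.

Choose which one is fixed: C(6,1) = 6 ways.
The remaining 5 must have no fixed point: D(5) = 44.
P = 6·44/720 = 11/30 ≈ 0.367.

0.367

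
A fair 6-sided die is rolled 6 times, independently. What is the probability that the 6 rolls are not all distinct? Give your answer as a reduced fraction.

319/324

P(all 6 different) = 6/6 · 5/6 · ··· · 1/6 = 5/324.
P(at least two equal) = 1 − 5/324 = 319/324.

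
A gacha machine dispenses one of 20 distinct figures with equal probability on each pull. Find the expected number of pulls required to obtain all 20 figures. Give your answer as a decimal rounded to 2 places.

71.95

After i distinct types are collected, each trial gives a new one with probability (20−i)/20, so the expected wait for the next new type is 20/(20−i).
E = 20/20 + 20/19 + 20/18 + 20/17 + 20/16 + 20/15 + 20/14 + 20/13 + 20/12 + 20/11 + 20/10 + 20/9 + 20/8 + 20/7 + 20/6 + 20/5 + 20/4 + 20/3 + 20/2 + 20/1 = 279175675/3879876 ≈ 71.95.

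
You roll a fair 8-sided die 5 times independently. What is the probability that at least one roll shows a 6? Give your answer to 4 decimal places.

0.4871

P(no roll shows a 6) = (7/8)^5 ≈ 0.5129.
P(at least one) = 1 − 0.5129 = 0.4871.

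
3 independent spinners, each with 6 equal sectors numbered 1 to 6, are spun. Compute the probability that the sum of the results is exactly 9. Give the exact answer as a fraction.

There are 6^3 = 216 equally likely outcomes.
The number of ordered 3-tuples from {1,…,6} summing to 9 is 25.
P(sum = 9) = 25/216.

25/216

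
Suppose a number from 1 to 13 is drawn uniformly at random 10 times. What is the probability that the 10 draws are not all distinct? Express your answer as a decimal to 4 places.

0.9925

P(all 10 different) = 13/13 · 12/13 · ··· · 4/13 ≈ 0.0075.
P(at least two equal) = 1 − 0.0075 = 0.9925.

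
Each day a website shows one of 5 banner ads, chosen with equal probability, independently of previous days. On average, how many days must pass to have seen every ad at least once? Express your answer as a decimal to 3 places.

After i distinct types are collected, each trial gives a new one with probability (5−i)/5, so the expected wait for the next new type is 5/(5−i).
E = 5/5 + 5/4 + 5/3 + 5/2 + 5/1 = 137/12 ≈ 11.417.

11.417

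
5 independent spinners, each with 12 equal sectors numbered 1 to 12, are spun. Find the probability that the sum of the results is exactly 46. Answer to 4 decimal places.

There are 12^5 = 248832 equally likely outcomes.
The number of ordered 5-tuples from {1,…,12} summing to 46 is 2985.
P(sum = 46) = 2985/248832 = 995/82944 ≈ 0.0120.

0.0120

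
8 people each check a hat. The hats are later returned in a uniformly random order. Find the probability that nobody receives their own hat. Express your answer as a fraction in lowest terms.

2119/5760

This is the derangement probability: permutations of 8 with no fixed point.
D(8) = 8! · (1 − 1/1! + 1/2! − ··· + (−1)^8/8!) = 14833.
P = 14833/40320 = 2119/5760.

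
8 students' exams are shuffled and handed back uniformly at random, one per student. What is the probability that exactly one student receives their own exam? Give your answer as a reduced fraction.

103/280

Choose which one is fixed: C(8,1) = 8 ways.
The remaining 7 must have no fixed point: D(7) = 1854.
P = 8·1854/40320 = 103/280.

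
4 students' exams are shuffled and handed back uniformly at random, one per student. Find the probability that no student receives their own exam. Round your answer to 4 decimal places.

0.3750

This is the derangement probability: permutations of 4 with no fixed point.
D(4) = 4! · (1 − 1/1! + 1/2! − ··· + (−1)^4/4!) = 9.
P = 9/24 = 3/8 ≈ 0.3750.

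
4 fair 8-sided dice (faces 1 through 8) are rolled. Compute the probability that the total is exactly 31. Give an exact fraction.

There are 8^4 = 4096 equally likely outcomes.
The number of ordered 4-tuples from {1,…,8} summing to 31 is 4.
P(sum = 31) = 4/4096 = 1/1024.

1/1024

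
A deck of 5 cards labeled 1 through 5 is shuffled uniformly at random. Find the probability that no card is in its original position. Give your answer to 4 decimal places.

0.3667

This is the derangement probability: permutations of 5 with no fixed point.
D(5) = 5! · (1 − 1/1! + 1/2! − ··· + (−1)^5/5!) = 44.
P = 44/120 = 11/30 ≈ 0.3667.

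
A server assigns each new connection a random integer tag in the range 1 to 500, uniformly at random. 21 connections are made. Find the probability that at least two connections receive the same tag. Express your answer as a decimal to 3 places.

0.347

It's easier to compute the probability that all 21 are distinct.
P(all distinct) = 500/500 · 499/500 · ··· · 480/500 ≈ 0.653.
So the probability of at least one match is 1 − 0.653 = 0.347.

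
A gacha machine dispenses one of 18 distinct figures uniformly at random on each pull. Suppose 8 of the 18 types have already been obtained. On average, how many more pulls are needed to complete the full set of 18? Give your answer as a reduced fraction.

7381/140

Starting from 8 distinct types, each trial gives a new one with probability (18−i)/18 when i types are held, so the wait for the next new type is 18/(18−i).
E = 18/10 + 18/9 + 18/8 + 18/7 + 18/6 + 18/5 + 18/4 + 18/3 + 18/2 + 18/1 = 7381/140.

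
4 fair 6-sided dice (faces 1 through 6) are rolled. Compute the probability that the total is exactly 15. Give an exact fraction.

There are 6^4 = 1296 equally likely outcomes.
The number of ordered 4-tuples from {1,…,6} summing to 15 is 140.
P(sum = 15) = 140/1296 = 35/324.

35/324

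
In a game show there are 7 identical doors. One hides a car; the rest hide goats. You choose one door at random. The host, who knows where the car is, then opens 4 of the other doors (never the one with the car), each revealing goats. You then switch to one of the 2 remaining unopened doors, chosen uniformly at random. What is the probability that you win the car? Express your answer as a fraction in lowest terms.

Your original door holds the car with probability 1/7, so the other 6 collectively hold it with probability 6/7.
The host can always find 4 empty doors to open, so the reveals don't change that 6/7; it is now spread over the 2 remaining unopened doors.
P(win by switching) = (6/7) · (1/2) = 3/7.

3/7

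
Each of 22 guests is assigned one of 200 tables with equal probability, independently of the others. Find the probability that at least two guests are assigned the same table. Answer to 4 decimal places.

0.6984

It's easier to compute the probability that all 22 are distinct.
P(all distinct) = 200/200 · 199/200 · ··· · 179/200 ≈ 0.3016.
So the probability of at least one match is 1 − 0.3016 = 0.6984.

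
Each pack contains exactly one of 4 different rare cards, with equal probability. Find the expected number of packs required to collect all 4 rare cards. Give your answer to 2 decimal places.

After i distinct types are collected, each trial gives a new one with probability (4−i)/4, so the expected wait for the next new type is 4/(4−i).
E = 4/4 + 4/3 + 4/2 + 4/1 = 25/3 ≈ 8.33.

8.33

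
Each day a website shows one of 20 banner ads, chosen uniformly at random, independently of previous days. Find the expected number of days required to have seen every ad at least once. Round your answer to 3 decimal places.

71.955

After i distinct types are collected, each trial gives a new one with probability (20−i)/20, so the expected wait for the next new type is 20/(20−i).
E = 20/20 + 20/19 + 20/18 + 20/17 + 20/16 + 20/15 + 20/14 + 20/13 + 20/12 + 20/11 + 20/10 + 20/9 + 20/8 + 20/7 + 20/6 + 20/5 + 20/4 + 20/3 + 20/2 + 20/1 = 279175675/3879876 ≈ 71.955.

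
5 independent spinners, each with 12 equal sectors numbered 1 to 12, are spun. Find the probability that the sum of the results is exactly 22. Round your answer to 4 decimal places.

0.0215

There are 12^5 = 248832 equally likely outcomes.
The number of ordered 5-tuples from {1,…,12} summing to 22 is 5355.
P(sum = 22) = 5355/248832 = 595/27648 ≈ 0.0215.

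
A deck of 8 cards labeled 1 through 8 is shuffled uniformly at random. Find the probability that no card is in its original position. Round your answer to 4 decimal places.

This is the derangement probability: permutations of 8 with no fixed point.
D(8) = 8! · (1 − 1/1! + 1/2! − ··· + (−1)^8/8!) = 14833.
P = 14833/40320 = 2119/5760 ≈ 0.3679.

0.3679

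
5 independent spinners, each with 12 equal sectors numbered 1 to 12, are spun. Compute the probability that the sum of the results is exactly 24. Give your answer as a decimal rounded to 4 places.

0.0290

There are 12^5 = 248832 equally likely outcomes.
The number of ordered 5-tuples from {1,…,12} summing to 24 is 7205.
P(sum = 24) = 7205/248832 ≈ 0.0290.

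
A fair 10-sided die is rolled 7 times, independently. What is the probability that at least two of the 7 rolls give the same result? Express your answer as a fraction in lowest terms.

2936/3125

P(all 7 different) = 10/10 · 9/10 · ··· · 4/10 = 189/3125.
P(at least two equal) = 1 − 189/3125 = 2936/3125.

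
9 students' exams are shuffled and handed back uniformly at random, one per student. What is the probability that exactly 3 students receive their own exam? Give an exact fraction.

Choose which 3 of the 9 are fixed: C(9,3) = 84 ways.
The remaining 6 must have no fixed point: D(6) = 265.
P = 84·265/362880 = 53/864.

53/864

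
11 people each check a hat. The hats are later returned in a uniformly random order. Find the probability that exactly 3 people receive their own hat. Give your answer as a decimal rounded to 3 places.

Choose which 3 of the 11 are fixed: C(11,3) = 165 ways.
The remaining 8 must have no fixed point: D(8) = 14833.
P = 165·14833/39916800 = 2119/34560 ≈ 0.061.

0.061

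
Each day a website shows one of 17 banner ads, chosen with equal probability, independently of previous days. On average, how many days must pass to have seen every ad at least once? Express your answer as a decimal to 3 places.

58.472

After i distinct types are collected, each trial gives a new one with probability (17−i)/17, so the expected wait for the next new type is 17/(17−i).
E = 17/17 + 17/16 + 17/15 + 17/14 + 17/13 + 17/12 + 17/11 + 17/10 + 17/9 + 17/8 + 17/7 + 17/6 + 17/5 + 17/4 + 17/3 + 17/2 + 17/1 = 42142223/720720 ≈ 58.472.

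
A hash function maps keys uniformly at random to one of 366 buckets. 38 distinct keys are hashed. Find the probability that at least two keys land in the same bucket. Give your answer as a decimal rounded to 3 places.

0.863

It's easier to compute the probability that all 38 are distinct.
P(all distinct) = 366/366 · 365/366 · ··· · 329/366 ≈ 0.137.
So the probability of at least one match is 1 − 0.137 = 0.863.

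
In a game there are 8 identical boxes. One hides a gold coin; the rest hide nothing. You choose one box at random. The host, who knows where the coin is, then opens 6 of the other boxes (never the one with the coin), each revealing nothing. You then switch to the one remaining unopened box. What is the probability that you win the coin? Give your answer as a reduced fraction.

Your original box holds the coin with probability 1/8, so the other 7 collectively hold it with probability 7/8.
The host can always find 6 empty boxes to open, so the reveals don't change that 7/8; it is now spread over the 1 remaining unopened box.
P(win by switching) = (7/8) · (1/1) = 7/8.

7/8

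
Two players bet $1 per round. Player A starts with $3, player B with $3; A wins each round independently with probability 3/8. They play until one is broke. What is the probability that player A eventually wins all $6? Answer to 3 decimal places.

0.178

Let r = q/p = (5/8)/(3/8) = 5/3. The recurrence P(i) = p·P(i+1) + q·P(i−1) with P(0)=0, P(6)=1 gives P(i) = (1 − r^i)/(1 − r^6).
P(3) = (1 − (5/3)^3) / (1 − (5/3)^6) = 27/152 ≈ 0.178.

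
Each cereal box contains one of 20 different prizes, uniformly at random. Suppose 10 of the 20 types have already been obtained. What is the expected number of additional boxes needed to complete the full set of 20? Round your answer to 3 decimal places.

58.579

Starting from 10 distinct types, each trial gives a new one with probability (20−i)/20 when i types are held, so the wait for the next new type is 20/(20−i).
E = 20/10 + 20/9 + 20/8 + 20/7 + 20/6 + 20/5 + 20/4 + 20/3 + 20/2 + 20/1 = 7381/126 ≈ 58.579.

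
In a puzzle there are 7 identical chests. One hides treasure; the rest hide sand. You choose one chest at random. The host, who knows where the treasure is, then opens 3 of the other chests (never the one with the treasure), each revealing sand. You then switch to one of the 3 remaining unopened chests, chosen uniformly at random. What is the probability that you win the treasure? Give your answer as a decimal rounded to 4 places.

Your original chest holds the treasure with probability 1/7, so the other 6 collectively hold it with probability 6/7.
The host can always find 3 empty chests to open, so the reveals don't change that 6/7; it is now spread over the 3 remaining unopened chests.
P(win by switching) = (6/7) · (1/3) = 2/7 ≈ 0.2857.

0.2857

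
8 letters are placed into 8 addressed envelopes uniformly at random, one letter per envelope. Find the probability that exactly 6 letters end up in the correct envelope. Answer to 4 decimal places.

0.0007

Choose which 6 of the 8 are fixed: C(8,6) = 28 ways.
The remaining 2 must have no fixed point: D(2) = 1.
P = 28·1/40320 = 1/1440 ≈ 0.0007.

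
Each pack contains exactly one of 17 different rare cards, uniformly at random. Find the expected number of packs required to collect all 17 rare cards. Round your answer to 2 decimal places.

58.47

After i distinct types are collected, each trial gives a new one with probability (17−i)/17, so the expected wait for the next new type is 17/(17−i).
E = 17/17 + 17/16 + 17/15 + 17/14 + 17/13 + 17/12 + 17/11 + 17/10 + 17/9 + 17/8 + 17/7 + 17/6 + 17/5 + 17/4 + 17/3 + 17/2 + 17/1 = 42142223/720720 ≈ 58.47.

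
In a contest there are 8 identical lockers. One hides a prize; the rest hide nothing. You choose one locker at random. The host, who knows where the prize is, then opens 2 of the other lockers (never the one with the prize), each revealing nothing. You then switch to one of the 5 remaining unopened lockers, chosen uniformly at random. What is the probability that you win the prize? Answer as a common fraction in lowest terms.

Your original locker holds the prize with probability 1/8, so the other 7 collectively hold it with probability 7/8.
The host can always find 2 empty lockers to open, so the reveals don't change that 7/8; it is now spread over the 5 remaining unopened lockers.
P(win by switching) = (7/8) · (1/5) = 7/40.

7/40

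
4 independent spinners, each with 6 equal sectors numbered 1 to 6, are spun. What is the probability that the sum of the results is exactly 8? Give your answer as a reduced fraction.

35/1296

There are 6^4 = 1296 equally likely outcomes.
The number of ordered 4-tuples from {1,…,6} summing to 8 is 35.
P(sum = 8) = 35/1296.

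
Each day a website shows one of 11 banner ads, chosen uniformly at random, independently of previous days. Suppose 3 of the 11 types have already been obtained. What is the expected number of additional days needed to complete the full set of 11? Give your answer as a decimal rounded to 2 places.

29.90

Starting from 3 distinct types, each trial gives a new one with probability (11−i)/11 when i types are held, so the wait for the next new type is 11/(11−i).
E = 11/8 + 11/7 + 11/6 + 11/5 + 11/4 + 11/3 + 11/2 + 11/1 = 8371/280 ≈ 29.90.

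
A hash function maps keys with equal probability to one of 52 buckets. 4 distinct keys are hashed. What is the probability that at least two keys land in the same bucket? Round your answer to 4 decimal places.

It's easier to compute the probability that all 4 are distinct.
P(all distinct) = 52/52 · 51/52 · ··· · 49/52 ≈ 0.8886.
So the probability of at least one match is 1 − 0.8886 = 0.1114.

0.1114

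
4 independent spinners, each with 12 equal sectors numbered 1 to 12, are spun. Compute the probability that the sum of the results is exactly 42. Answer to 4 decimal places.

0.0041

There are 12^4 = 20736 equally likely outcomes.
The number of ordered 4-tuples from {1,…,12} summing to 42 is 84.
P(sum = 42) = 84/20736 = 7/1728 ≈ 0.0041.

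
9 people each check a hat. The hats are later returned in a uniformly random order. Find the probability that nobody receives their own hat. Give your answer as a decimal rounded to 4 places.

0.3679

This is the derangement probability: permutations of 9 with no fixed point.
D(9) = 9! · (1 − 1/1! + 1/2! − ··· + (−1)^9/9!) = 133496.
P = 133496/362880 = 16687/45360 ≈ 0.3679.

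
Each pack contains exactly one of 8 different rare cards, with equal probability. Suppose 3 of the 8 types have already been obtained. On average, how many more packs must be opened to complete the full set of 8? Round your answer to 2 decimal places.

18.27

Starting from 3 distinct types, each trial gives a new one with probability (8−i)/8 when i types are held, so the wait for the next new type is 8/(8−i).
E = 8/5 + 8/4 + 8/3 + 8/2 + 8/1 = 274/15 ≈ 18.27.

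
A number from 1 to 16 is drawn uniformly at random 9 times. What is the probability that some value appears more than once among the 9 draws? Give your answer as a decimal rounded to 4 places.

P(all 9 different) = 16/16 · 15/16 · ··· · 8/16 ≈ 0.0604.
P(at least two equal) = 1 − 0.0604 = 0.9396.

0.9396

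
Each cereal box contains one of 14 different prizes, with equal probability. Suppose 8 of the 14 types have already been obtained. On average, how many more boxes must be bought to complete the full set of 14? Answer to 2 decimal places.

34.30

Starting from 8 distinct types, each trial gives a new one with probability (14−i)/14 when i types are held, so the wait for the next new type is 14/(14−i).
E = 14/6 + 14/5 + 14/4 + 14/3 + 14/2 + 14/1 = 343/10 ≈ 34.30.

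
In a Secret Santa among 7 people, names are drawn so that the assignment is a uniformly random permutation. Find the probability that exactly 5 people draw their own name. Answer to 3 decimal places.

Choose which 5 of the 7 are fixed: C(7,5) = 21 ways.
The remaining 2 must have no fixed point: D(2) = 1.
P = 21·1/5040 = 1/240 ≈ 0.004.

0.004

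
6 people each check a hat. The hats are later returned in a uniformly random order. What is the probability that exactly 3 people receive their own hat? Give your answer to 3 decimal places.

0.056

Choose which 3 of the 6 are fixed: C(6,3) = 20 ways.
The remaining 3 must have no fixed point: D(3) = 2.
P = 20·2/720 = 1/18 ≈ 0.056.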